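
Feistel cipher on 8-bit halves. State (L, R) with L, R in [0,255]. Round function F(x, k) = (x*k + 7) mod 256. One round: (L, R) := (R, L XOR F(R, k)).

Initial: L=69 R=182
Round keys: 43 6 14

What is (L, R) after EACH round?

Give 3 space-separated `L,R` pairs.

Round 1 (k=43): L=182 R=220
Round 2 (k=6): L=220 R=153
Round 3 (k=14): L=153 R=185

Answer: 182,220 220,153 153,185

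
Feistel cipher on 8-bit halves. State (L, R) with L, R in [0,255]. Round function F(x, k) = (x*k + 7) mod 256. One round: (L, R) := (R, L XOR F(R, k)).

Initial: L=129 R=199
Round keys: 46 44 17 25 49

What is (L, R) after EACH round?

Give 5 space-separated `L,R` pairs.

Round 1 (k=46): L=199 R=72
Round 2 (k=44): L=72 R=160
Round 3 (k=17): L=160 R=239
Round 4 (k=25): L=239 R=254
Round 5 (k=49): L=254 R=74

Answer: 199,72 72,160 160,239 239,254 254,74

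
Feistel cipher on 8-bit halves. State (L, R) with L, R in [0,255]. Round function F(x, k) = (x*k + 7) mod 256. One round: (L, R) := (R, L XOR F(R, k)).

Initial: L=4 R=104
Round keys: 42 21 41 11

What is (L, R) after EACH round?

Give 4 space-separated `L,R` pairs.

Answer: 104,19 19,254 254,166 166,215

Derivation:
Round 1 (k=42): L=104 R=19
Round 2 (k=21): L=19 R=254
Round 3 (k=41): L=254 R=166
Round 4 (k=11): L=166 R=215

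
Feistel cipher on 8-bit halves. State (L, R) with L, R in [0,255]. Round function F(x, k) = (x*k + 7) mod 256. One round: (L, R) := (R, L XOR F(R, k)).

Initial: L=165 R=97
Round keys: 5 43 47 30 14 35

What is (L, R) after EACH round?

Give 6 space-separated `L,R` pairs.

Round 1 (k=5): L=97 R=73
Round 2 (k=43): L=73 R=43
Round 3 (k=47): L=43 R=165
Round 4 (k=30): L=165 R=118
Round 5 (k=14): L=118 R=222
Round 6 (k=35): L=222 R=23

Answer: 97,73 73,43 43,165 165,118 118,222 222,23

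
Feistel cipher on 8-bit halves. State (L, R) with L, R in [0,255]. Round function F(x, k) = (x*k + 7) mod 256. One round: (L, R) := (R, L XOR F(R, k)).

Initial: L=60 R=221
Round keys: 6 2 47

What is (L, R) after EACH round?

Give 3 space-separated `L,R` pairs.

Round 1 (k=6): L=221 R=9
Round 2 (k=2): L=9 R=196
Round 3 (k=47): L=196 R=10

Answer: 221,9 9,196 196,10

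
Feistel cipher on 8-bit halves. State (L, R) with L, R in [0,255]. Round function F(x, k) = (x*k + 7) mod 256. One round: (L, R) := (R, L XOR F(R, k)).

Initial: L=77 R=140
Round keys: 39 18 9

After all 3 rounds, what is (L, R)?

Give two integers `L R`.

Round 1 (k=39): L=140 R=22
Round 2 (k=18): L=22 R=31
Round 3 (k=9): L=31 R=8

Answer: 31 8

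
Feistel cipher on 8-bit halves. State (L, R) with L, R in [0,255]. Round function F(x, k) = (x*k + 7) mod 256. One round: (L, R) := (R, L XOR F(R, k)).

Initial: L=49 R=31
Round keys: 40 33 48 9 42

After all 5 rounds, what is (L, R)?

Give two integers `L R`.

Answer: 242 178

Derivation:
Round 1 (k=40): L=31 R=238
Round 2 (k=33): L=238 R=170
Round 3 (k=48): L=170 R=9
Round 4 (k=9): L=9 R=242
Round 5 (k=42): L=242 R=178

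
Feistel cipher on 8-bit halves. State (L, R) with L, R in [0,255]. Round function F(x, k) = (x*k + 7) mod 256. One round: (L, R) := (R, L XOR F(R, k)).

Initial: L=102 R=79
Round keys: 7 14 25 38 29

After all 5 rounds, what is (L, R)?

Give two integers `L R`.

Round 1 (k=7): L=79 R=86
Round 2 (k=14): L=86 R=244
Round 3 (k=25): L=244 R=141
Round 4 (k=38): L=141 R=1
Round 5 (k=29): L=1 R=169

Answer: 1 169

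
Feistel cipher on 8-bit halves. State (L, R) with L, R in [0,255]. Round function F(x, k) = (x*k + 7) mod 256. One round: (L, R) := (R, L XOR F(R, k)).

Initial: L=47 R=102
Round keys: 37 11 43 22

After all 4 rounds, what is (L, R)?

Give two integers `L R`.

Answer: 178 32

Derivation:
Round 1 (k=37): L=102 R=234
Round 2 (k=11): L=234 R=115
Round 3 (k=43): L=115 R=178
Round 4 (k=22): L=178 R=32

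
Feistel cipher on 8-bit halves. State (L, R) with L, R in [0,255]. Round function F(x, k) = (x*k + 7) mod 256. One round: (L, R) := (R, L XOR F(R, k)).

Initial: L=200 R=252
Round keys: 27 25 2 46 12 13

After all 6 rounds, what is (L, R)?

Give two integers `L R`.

Answer: 35 247

Derivation:
Round 1 (k=27): L=252 R=83
Round 2 (k=25): L=83 R=222
Round 3 (k=2): L=222 R=144
Round 4 (k=46): L=144 R=57
Round 5 (k=12): L=57 R=35
Round 6 (k=13): L=35 R=247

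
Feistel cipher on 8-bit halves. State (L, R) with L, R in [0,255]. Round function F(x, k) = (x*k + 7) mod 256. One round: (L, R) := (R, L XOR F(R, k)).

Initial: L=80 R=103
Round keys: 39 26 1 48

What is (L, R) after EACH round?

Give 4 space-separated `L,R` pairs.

Round 1 (k=39): L=103 R=232
Round 2 (k=26): L=232 R=240
Round 3 (k=1): L=240 R=31
Round 4 (k=48): L=31 R=39

Answer: 103,232 232,240 240,31 31,39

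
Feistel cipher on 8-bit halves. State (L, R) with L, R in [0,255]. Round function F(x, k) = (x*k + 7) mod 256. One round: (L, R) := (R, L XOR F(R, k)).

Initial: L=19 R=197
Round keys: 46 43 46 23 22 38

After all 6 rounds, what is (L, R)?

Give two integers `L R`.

Round 1 (k=46): L=197 R=126
Round 2 (k=43): L=126 R=244
Round 3 (k=46): L=244 R=161
Round 4 (k=23): L=161 R=138
Round 5 (k=22): L=138 R=66
Round 6 (k=38): L=66 R=89

Answer: 66 89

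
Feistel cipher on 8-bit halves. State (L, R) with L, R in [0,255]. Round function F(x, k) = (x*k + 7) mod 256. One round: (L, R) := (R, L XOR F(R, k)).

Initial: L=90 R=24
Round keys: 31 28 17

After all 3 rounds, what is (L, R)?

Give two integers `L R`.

Round 1 (k=31): L=24 R=181
Round 2 (k=28): L=181 R=203
Round 3 (k=17): L=203 R=55

Answer: 203 55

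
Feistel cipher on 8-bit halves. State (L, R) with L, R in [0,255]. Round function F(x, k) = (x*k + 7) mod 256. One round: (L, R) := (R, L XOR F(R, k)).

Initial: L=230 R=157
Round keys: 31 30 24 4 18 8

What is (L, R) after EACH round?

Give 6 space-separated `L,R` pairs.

Answer: 157,236 236,50 50,91 91,65 65,194 194,86

Derivation:
Round 1 (k=31): L=157 R=236
Round 2 (k=30): L=236 R=50
Round 3 (k=24): L=50 R=91
Round 4 (k=4): L=91 R=65
Round 5 (k=18): L=65 R=194
Round 6 (k=8): L=194 R=86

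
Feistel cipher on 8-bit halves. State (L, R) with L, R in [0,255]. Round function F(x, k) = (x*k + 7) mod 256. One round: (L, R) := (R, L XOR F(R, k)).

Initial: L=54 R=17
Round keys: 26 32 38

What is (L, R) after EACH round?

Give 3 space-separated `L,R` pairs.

Round 1 (k=26): L=17 R=247
Round 2 (k=32): L=247 R=246
Round 3 (k=38): L=246 R=124

Answer: 17,247 247,246 246,124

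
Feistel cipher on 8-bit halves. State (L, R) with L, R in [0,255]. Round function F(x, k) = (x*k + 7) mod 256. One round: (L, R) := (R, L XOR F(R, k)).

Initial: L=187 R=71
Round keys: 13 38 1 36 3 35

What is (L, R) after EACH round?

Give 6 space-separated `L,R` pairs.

Answer: 71,25 25,250 250,24 24,157 157,198 198,132

Derivation:
Round 1 (k=13): L=71 R=25
Round 2 (k=38): L=25 R=250
Round 3 (k=1): L=250 R=24
Round 4 (k=36): L=24 R=157
Round 5 (k=3): L=157 R=198
Round 6 (k=35): L=198 R=132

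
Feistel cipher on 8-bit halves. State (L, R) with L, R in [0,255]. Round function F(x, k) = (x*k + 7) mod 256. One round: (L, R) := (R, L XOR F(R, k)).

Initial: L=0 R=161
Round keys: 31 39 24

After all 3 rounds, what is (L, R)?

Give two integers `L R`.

Round 1 (k=31): L=161 R=134
Round 2 (k=39): L=134 R=208
Round 3 (k=24): L=208 R=1

Answer: 208 1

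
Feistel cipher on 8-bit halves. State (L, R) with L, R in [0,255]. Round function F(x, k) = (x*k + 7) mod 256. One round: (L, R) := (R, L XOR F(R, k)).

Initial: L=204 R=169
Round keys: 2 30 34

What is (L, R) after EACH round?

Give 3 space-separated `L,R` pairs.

Answer: 169,149 149,212 212,186

Derivation:
Round 1 (k=2): L=169 R=149
Round 2 (k=30): L=149 R=212
Round 3 (k=34): L=212 R=186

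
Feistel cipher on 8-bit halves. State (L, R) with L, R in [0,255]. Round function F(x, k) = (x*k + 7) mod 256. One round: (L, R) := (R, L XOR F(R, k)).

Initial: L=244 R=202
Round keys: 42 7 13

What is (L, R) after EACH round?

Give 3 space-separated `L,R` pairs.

Round 1 (k=42): L=202 R=223
Round 2 (k=7): L=223 R=234
Round 3 (k=13): L=234 R=54

Answer: 202,223 223,234 234,54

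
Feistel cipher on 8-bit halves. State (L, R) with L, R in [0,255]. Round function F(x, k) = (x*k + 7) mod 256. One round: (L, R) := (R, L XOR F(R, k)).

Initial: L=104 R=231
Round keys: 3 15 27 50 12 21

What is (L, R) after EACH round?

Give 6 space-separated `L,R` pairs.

Round 1 (k=3): L=231 R=212
Round 2 (k=15): L=212 R=148
Round 3 (k=27): L=148 R=119
Round 4 (k=50): L=119 R=209
Round 5 (k=12): L=209 R=164
Round 6 (k=21): L=164 R=170

Answer: 231,212 212,148 148,119 119,209 209,164 164,170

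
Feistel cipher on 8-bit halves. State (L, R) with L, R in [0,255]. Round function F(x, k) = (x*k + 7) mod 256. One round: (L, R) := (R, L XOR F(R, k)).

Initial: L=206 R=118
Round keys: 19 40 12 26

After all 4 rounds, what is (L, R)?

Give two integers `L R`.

Answer: 244 166

Derivation:
Round 1 (k=19): L=118 R=7
Round 2 (k=40): L=7 R=105
Round 3 (k=12): L=105 R=244
Round 4 (k=26): L=244 R=166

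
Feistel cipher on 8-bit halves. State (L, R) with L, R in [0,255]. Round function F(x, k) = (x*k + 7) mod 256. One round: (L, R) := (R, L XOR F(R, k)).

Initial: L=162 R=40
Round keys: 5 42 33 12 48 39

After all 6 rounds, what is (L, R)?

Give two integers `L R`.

Round 1 (k=5): L=40 R=109
Round 2 (k=42): L=109 R=193
Round 3 (k=33): L=193 R=133
Round 4 (k=12): L=133 R=130
Round 5 (k=48): L=130 R=226
Round 6 (k=39): L=226 R=247

Answer: 226 247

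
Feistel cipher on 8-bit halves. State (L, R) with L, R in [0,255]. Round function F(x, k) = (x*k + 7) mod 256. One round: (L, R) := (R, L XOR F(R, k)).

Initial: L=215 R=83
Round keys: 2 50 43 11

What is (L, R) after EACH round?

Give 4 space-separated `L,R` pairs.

Answer: 83,122 122,136 136,165 165,150

Derivation:
Round 1 (k=2): L=83 R=122
Round 2 (k=50): L=122 R=136
Round 3 (k=43): L=136 R=165
Round 4 (k=11): L=165 R=150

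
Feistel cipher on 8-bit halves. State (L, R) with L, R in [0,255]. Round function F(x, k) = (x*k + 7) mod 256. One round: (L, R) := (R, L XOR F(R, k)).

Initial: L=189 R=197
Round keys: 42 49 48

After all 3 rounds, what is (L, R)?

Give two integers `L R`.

Answer: 110 67

Derivation:
Round 1 (k=42): L=197 R=228
Round 2 (k=49): L=228 R=110
Round 3 (k=48): L=110 R=67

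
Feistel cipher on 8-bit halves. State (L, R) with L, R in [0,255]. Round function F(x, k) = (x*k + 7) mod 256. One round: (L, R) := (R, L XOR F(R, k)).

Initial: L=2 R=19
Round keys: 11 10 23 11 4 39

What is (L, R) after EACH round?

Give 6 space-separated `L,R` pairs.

Answer: 19,218 218,152 152,117 117,150 150,42 42,251

Derivation:
Round 1 (k=11): L=19 R=218
Round 2 (k=10): L=218 R=152
Round 3 (k=23): L=152 R=117
Round 4 (k=11): L=117 R=150
Round 5 (k=4): L=150 R=42
Round 6 (k=39): L=42 R=251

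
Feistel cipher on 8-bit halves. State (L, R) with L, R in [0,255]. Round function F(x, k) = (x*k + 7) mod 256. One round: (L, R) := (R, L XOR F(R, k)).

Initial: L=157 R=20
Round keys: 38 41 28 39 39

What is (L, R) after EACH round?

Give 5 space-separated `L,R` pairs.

Answer: 20,98 98,173 173,145 145,179 179,221

Derivation:
Round 1 (k=38): L=20 R=98
Round 2 (k=41): L=98 R=173
Round 3 (k=28): L=173 R=145
Round 4 (k=39): L=145 R=179
Round 5 (k=39): L=179 R=221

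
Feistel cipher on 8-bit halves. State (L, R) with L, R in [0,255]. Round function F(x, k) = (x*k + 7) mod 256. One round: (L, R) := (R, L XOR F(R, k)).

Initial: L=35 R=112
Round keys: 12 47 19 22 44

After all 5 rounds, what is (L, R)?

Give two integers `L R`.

Answer: 172 131

Derivation:
Round 1 (k=12): L=112 R=100
Round 2 (k=47): L=100 R=19
Round 3 (k=19): L=19 R=20
Round 4 (k=22): L=20 R=172
Round 5 (k=44): L=172 R=131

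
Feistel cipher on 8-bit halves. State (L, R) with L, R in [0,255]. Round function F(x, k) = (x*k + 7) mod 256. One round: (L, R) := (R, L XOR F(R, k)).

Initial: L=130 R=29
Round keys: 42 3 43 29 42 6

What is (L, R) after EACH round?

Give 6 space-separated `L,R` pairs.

Answer: 29,75 75,245 245,101 101,141 141,76 76,66

Derivation:
Round 1 (k=42): L=29 R=75
Round 2 (k=3): L=75 R=245
Round 3 (k=43): L=245 R=101
Round 4 (k=29): L=101 R=141
Round 5 (k=42): L=141 R=76
Round 6 (k=6): L=76 R=66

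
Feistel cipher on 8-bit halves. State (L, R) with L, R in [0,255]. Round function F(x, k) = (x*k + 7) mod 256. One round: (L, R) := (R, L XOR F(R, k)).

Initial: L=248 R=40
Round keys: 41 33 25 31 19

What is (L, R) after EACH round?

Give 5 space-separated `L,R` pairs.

Round 1 (k=41): L=40 R=151
Round 2 (k=33): L=151 R=86
Round 3 (k=25): L=86 R=250
Round 4 (k=31): L=250 R=27
Round 5 (k=19): L=27 R=242

Answer: 40,151 151,86 86,250 250,27 27,242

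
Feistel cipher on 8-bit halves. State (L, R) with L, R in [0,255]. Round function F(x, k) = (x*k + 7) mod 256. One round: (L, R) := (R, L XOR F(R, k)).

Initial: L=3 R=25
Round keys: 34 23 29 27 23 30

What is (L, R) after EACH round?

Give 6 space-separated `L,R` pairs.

Round 1 (k=34): L=25 R=90
Round 2 (k=23): L=90 R=4
Round 3 (k=29): L=4 R=33
Round 4 (k=27): L=33 R=134
Round 5 (k=23): L=134 R=48
Round 6 (k=30): L=48 R=33

Answer: 25,90 90,4 4,33 33,134 134,48 48,33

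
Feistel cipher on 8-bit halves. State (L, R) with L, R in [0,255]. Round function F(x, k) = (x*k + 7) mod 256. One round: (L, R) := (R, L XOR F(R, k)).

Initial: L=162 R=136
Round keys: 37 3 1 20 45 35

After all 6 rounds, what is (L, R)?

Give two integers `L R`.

Round 1 (k=37): L=136 R=13
Round 2 (k=3): L=13 R=166
Round 3 (k=1): L=166 R=160
Round 4 (k=20): L=160 R=33
Round 5 (k=45): L=33 R=116
Round 6 (k=35): L=116 R=194

Answer: 116 194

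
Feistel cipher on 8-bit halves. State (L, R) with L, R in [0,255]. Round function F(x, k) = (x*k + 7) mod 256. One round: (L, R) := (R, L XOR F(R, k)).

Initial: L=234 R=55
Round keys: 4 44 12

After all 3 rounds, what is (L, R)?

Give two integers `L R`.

Answer: 164 190

Derivation:
Round 1 (k=4): L=55 R=9
Round 2 (k=44): L=9 R=164
Round 3 (k=12): L=164 R=190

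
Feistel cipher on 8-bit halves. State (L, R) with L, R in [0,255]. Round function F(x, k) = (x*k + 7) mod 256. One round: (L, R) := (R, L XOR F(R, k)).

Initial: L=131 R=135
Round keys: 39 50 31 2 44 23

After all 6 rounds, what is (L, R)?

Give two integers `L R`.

Answer: 53 211

Derivation:
Round 1 (k=39): L=135 R=27
Round 2 (k=50): L=27 R=202
Round 3 (k=31): L=202 R=102
Round 4 (k=2): L=102 R=25
Round 5 (k=44): L=25 R=53
Round 6 (k=23): L=53 R=211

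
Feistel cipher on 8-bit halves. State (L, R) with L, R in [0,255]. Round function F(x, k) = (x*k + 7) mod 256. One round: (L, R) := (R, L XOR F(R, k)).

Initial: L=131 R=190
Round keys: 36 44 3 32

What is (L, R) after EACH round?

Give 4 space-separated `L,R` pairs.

Round 1 (k=36): L=190 R=60
Round 2 (k=44): L=60 R=233
Round 3 (k=3): L=233 R=254
Round 4 (k=32): L=254 R=46

Answer: 190,60 60,233 233,254 254,46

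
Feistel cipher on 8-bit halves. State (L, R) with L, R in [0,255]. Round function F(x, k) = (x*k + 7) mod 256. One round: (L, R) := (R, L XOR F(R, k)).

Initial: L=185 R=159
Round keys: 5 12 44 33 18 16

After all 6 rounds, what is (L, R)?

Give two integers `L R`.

Round 1 (k=5): L=159 R=155
Round 2 (k=12): L=155 R=212
Round 3 (k=44): L=212 R=236
Round 4 (k=33): L=236 R=167
Round 5 (k=18): L=167 R=41
Round 6 (k=16): L=41 R=48

Answer: 41 48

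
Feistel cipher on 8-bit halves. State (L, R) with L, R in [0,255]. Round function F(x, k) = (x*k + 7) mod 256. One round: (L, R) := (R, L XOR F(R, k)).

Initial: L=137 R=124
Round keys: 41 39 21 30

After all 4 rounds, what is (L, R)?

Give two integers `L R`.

Answer: 198 106

Derivation:
Round 1 (k=41): L=124 R=106
Round 2 (k=39): L=106 R=81
Round 3 (k=21): L=81 R=198
Round 4 (k=30): L=198 R=106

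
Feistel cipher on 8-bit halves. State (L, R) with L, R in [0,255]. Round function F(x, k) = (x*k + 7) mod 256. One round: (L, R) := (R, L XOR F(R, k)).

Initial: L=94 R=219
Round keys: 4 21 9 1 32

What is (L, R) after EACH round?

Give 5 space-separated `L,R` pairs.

Answer: 219,45 45,99 99,175 175,213 213,8

Derivation:
Round 1 (k=4): L=219 R=45
Round 2 (k=21): L=45 R=99
Round 3 (k=9): L=99 R=175
Round 4 (k=1): L=175 R=213
Round 5 (k=32): L=213 R=8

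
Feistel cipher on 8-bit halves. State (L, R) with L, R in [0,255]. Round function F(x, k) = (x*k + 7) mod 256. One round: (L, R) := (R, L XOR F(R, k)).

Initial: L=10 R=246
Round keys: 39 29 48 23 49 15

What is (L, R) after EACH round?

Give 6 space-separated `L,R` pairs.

Answer: 246,139 139,48 48,140 140,171 171,78 78,50

Derivation:
Round 1 (k=39): L=246 R=139
Round 2 (k=29): L=139 R=48
Round 3 (k=48): L=48 R=140
Round 4 (k=23): L=140 R=171
Round 5 (k=49): L=171 R=78
Round 6 (k=15): L=78 R=50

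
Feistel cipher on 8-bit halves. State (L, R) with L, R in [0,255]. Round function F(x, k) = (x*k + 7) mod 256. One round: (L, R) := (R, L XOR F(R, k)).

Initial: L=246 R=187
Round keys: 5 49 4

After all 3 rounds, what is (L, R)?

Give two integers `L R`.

Round 1 (k=5): L=187 R=88
Round 2 (k=49): L=88 R=100
Round 3 (k=4): L=100 R=207

Answer: 100 207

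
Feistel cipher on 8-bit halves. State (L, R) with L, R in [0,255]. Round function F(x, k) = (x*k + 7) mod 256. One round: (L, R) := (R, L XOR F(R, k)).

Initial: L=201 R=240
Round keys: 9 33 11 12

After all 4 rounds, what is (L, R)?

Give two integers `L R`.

Answer: 176 50

Derivation:
Round 1 (k=9): L=240 R=190
Round 2 (k=33): L=190 R=117
Round 3 (k=11): L=117 R=176
Round 4 (k=12): L=176 R=50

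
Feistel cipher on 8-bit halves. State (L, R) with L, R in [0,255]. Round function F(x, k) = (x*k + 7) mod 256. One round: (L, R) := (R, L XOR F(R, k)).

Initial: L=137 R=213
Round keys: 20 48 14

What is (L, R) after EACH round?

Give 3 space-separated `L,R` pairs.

Round 1 (k=20): L=213 R=34
Round 2 (k=48): L=34 R=178
Round 3 (k=14): L=178 R=225

Answer: 213,34 34,178 178,225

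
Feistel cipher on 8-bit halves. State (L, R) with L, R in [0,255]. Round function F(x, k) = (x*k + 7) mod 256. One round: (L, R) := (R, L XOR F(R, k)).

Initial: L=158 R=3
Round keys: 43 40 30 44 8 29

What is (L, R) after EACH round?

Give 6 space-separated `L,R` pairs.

Round 1 (k=43): L=3 R=22
Round 2 (k=40): L=22 R=116
Round 3 (k=30): L=116 R=137
Round 4 (k=44): L=137 R=231
Round 5 (k=8): L=231 R=182
Round 6 (k=29): L=182 R=66

Answer: 3,22 22,116 116,137 137,231 231,182 182,66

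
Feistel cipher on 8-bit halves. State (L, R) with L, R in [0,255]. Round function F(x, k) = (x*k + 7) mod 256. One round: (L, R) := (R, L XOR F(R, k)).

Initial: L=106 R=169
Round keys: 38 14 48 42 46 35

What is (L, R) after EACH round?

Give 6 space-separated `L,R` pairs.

Round 1 (k=38): L=169 R=119
Round 2 (k=14): L=119 R=32
Round 3 (k=48): L=32 R=112
Round 4 (k=42): L=112 R=71
Round 5 (k=46): L=71 R=185
Round 6 (k=35): L=185 R=21

Answer: 169,119 119,32 32,112 112,71 71,185 185,21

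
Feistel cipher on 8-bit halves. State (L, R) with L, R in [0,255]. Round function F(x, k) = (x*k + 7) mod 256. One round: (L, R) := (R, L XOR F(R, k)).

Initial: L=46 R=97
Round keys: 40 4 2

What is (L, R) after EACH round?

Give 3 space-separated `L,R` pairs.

Answer: 97,1 1,106 106,218

Derivation:
Round 1 (k=40): L=97 R=1
Round 2 (k=4): L=1 R=106
Round 3 (k=2): L=106 R=218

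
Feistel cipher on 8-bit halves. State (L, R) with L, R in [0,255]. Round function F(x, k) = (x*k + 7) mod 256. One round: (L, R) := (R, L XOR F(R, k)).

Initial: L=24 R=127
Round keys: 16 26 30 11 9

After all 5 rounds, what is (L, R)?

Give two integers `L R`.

Answer: 185 132

Derivation:
Round 1 (k=16): L=127 R=239
Round 2 (k=26): L=239 R=50
Round 3 (k=30): L=50 R=12
Round 4 (k=11): L=12 R=185
Round 5 (k=9): L=185 R=132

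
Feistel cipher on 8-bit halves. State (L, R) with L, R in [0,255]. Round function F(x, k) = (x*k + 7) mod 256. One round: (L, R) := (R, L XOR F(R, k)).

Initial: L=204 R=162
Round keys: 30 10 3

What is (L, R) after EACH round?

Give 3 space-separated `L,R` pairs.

Answer: 162,207 207,191 191,139

Derivation:
Round 1 (k=30): L=162 R=207
Round 2 (k=10): L=207 R=191
Round 3 (k=3): L=191 R=139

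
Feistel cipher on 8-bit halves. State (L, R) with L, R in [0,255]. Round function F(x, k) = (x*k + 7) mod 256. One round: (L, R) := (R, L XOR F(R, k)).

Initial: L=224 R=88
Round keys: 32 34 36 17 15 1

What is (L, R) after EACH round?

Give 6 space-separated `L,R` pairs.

Round 1 (k=32): L=88 R=231
Round 2 (k=34): L=231 R=237
Round 3 (k=36): L=237 R=188
Round 4 (k=17): L=188 R=110
Round 5 (k=15): L=110 R=197
Round 6 (k=1): L=197 R=162

Answer: 88,231 231,237 237,188 188,110 110,197 197,162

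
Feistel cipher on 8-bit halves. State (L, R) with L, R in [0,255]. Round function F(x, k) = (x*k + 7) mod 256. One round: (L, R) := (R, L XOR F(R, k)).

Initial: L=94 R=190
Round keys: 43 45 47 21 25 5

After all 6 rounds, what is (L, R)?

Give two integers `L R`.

Round 1 (k=43): L=190 R=175
Round 2 (k=45): L=175 R=116
Round 3 (k=47): L=116 R=252
Round 4 (k=21): L=252 R=199
Round 5 (k=25): L=199 R=138
Round 6 (k=5): L=138 R=126

Answer: 138 126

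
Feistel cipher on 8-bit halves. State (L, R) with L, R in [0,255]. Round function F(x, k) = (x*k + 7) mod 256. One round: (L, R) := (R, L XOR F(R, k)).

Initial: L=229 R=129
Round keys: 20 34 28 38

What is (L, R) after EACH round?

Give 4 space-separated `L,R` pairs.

Answer: 129,254 254,66 66,193 193,239

Derivation:
Round 1 (k=20): L=129 R=254
Round 2 (k=34): L=254 R=66
Round 3 (k=28): L=66 R=193
Round 4 (k=38): L=193 R=239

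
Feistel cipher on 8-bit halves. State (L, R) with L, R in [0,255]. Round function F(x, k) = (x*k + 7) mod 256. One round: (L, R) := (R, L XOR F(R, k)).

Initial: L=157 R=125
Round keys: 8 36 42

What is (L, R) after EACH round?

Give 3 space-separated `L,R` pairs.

Round 1 (k=8): L=125 R=114
Round 2 (k=36): L=114 R=114
Round 3 (k=42): L=114 R=201

Answer: 125,114 114,114 114,201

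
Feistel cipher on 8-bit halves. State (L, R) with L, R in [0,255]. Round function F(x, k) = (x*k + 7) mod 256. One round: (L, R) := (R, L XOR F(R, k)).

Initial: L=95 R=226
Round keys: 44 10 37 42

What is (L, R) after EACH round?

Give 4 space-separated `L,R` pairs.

Answer: 226,128 128,229 229,160 160,162

Derivation:
Round 1 (k=44): L=226 R=128
Round 2 (k=10): L=128 R=229
Round 3 (k=37): L=229 R=160
Round 4 (k=42): L=160 R=162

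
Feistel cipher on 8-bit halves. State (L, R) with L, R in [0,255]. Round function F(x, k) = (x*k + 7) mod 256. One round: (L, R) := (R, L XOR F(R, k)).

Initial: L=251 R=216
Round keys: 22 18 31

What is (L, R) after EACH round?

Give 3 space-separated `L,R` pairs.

Answer: 216,108 108,71 71,204

Derivation:
Round 1 (k=22): L=216 R=108
Round 2 (k=18): L=108 R=71
Round 3 (k=31): L=71 R=204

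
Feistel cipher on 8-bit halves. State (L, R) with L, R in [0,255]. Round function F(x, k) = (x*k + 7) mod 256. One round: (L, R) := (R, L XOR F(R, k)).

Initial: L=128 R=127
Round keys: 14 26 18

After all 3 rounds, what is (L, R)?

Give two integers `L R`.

Round 1 (k=14): L=127 R=121
Round 2 (k=26): L=121 R=46
Round 3 (k=18): L=46 R=58

Answer: 46 58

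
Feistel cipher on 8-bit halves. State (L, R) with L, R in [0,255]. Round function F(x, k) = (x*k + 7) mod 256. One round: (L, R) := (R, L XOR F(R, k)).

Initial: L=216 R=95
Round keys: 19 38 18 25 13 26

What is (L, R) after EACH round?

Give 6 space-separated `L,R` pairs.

Round 1 (k=19): L=95 R=204
Round 2 (k=38): L=204 R=16
Round 3 (k=18): L=16 R=235
Round 4 (k=25): L=235 R=234
Round 5 (k=13): L=234 R=2
Round 6 (k=26): L=2 R=209

Answer: 95,204 204,16 16,235 235,234 234,2 2,209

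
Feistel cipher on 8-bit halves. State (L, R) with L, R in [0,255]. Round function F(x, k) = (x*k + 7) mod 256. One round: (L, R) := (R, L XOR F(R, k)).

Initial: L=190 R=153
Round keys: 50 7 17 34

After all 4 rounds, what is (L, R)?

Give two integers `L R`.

Answer: 95 84

Derivation:
Round 1 (k=50): L=153 R=87
Round 2 (k=7): L=87 R=241
Round 3 (k=17): L=241 R=95
Round 4 (k=34): L=95 R=84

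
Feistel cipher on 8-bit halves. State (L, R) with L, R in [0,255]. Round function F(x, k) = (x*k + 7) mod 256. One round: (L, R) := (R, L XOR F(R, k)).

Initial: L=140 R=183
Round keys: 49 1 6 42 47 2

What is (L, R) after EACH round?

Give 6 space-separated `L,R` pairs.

Round 1 (k=49): L=183 R=130
Round 2 (k=1): L=130 R=62
Round 3 (k=6): L=62 R=249
Round 4 (k=42): L=249 R=223
Round 5 (k=47): L=223 R=1
Round 6 (k=2): L=1 R=214

Answer: 183,130 130,62 62,249 249,223 223,1 1,214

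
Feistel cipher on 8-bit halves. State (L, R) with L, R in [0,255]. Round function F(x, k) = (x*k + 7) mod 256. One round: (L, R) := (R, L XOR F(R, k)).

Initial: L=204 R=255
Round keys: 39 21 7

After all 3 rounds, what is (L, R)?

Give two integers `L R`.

Round 1 (k=39): L=255 R=44
Round 2 (k=21): L=44 R=92
Round 3 (k=7): L=92 R=167

Answer: 92 167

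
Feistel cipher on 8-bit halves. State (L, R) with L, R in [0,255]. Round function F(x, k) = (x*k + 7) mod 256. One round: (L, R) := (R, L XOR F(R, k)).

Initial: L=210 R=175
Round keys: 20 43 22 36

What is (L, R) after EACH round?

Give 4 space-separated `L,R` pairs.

Round 1 (k=20): L=175 R=97
Round 2 (k=43): L=97 R=253
Round 3 (k=22): L=253 R=164
Round 4 (k=36): L=164 R=234

Answer: 175,97 97,253 253,164 164,234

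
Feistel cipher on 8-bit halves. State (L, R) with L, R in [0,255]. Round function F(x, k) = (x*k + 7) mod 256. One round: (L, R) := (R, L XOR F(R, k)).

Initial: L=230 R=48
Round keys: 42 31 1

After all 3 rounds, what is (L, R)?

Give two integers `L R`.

Answer: 22 28

Derivation:
Round 1 (k=42): L=48 R=1
Round 2 (k=31): L=1 R=22
Round 3 (k=1): L=22 R=28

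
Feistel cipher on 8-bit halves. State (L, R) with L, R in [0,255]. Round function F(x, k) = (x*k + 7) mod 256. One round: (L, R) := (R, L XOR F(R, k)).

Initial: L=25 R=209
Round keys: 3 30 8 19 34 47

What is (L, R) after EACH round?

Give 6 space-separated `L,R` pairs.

Round 1 (k=3): L=209 R=99
Round 2 (k=30): L=99 R=112
Round 3 (k=8): L=112 R=228
Round 4 (k=19): L=228 R=131
Round 5 (k=34): L=131 R=137
Round 6 (k=47): L=137 R=173

Answer: 209,99 99,112 112,228 228,131 131,137 137,173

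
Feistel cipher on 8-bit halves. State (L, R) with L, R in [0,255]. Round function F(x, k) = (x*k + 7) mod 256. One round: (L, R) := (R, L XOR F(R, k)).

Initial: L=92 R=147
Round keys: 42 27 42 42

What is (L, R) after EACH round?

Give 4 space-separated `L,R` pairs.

Round 1 (k=42): L=147 R=121
Round 2 (k=27): L=121 R=89
Round 3 (k=42): L=89 R=216
Round 4 (k=42): L=216 R=46

Answer: 147,121 121,89 89,216 216,46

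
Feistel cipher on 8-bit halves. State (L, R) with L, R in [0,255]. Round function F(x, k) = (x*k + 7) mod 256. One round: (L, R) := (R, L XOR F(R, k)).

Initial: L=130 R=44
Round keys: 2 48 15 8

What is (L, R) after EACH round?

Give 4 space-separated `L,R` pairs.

Answer: 44,221 221,91 91,129 129,84

Derivation:
Round 1 (k=2): L=44 R=221
Round 2 (k=48): L=221 R=91
Round 3 (k=15): L=91 R=129
Round 4 (k=8): L=129 R=84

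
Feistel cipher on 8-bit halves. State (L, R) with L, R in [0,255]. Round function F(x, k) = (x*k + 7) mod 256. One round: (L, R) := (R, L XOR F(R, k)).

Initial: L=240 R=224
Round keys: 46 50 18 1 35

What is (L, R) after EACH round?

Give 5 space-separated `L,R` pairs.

Round 1 (k=46): L=224 R=183
Round 2 (k=50): L=183 R=37
Round 3 (k=18): L=37 R=22
Round 4 (k=1): L=22 R=56
Round 5 (k=35): L=56 R=185

Answer: 224,183 183,37 37,22 22,56 56,185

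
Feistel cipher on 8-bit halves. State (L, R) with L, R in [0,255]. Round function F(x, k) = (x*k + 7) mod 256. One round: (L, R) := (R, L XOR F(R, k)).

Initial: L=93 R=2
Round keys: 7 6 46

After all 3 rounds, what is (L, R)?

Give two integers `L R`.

Round 1 (k=7): L=2 R=72
Round 2 (k=6): L=72 R=181
Round 3 (k=46): L=181 R=197

Answer: 181 197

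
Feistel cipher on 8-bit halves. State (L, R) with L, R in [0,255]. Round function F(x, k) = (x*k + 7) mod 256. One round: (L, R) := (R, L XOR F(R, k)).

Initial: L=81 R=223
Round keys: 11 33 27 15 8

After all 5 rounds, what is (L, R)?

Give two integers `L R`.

Answer: 81 82

Derivation:
Round 1 (k=11): L=223 R=205
Round 2 (k=33): L=205 R=171
Round 3 (k=27): L=171 R=221
Round 4 (k=15): L=221 R=81
Round 5 (k=8): L=81 R=82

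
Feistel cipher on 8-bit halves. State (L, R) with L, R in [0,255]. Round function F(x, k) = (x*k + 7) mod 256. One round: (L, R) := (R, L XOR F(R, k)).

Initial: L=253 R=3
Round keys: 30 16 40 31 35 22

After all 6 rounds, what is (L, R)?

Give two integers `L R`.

Answer: 132 183

Derivation:
Round 1 (k=30): L=3 R=156
Round 2 (k=16): L=156 R=196
Round 3 (k=40): L=196 R=59
Round 4 (k=31): L=59 R=232
Round 5 (k=35): L=232 R=132
Round 6 (k=22): L=132 R=183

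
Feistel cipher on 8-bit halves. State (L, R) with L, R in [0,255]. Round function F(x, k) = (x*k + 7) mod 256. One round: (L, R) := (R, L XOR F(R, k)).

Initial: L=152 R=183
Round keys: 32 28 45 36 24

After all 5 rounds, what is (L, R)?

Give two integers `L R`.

Round 1 (k=32): L=183 R=127
Round 2 (k=28): L=127 R=92
Round 3 (k=45): L=92 R=76
Round 4 (k=36): L=76 R=235
Round 5 (k=24): L=235 R=67

Answer: 235 67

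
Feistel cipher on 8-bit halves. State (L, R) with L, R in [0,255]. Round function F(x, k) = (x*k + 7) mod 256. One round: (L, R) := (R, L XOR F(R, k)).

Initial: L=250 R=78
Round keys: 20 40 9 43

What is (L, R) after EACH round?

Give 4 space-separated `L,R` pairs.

Round 1 (k=20): L=78 R=229
Round 2 (k=40): L=229 R=129
Round 3 (k=9): L=129 R=117
Round 4 (k=43): L=117 R=47

Answer: 78,229 229,129 129,117 117,47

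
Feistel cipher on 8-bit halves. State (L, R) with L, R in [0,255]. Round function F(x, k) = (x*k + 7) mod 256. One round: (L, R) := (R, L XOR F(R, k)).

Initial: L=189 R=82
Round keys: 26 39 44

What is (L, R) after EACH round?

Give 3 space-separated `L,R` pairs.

Answer: 82,230 230,67 67,109

Derivation:
Round 1 (k=26): L=82 R=230
Round 2 (k=39): L=230 R=67
Round 3 (k=44): L=67 R=109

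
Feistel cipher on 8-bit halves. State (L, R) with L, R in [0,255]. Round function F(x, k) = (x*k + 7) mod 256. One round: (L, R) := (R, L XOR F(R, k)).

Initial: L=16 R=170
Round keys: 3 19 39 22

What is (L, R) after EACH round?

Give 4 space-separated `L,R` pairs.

Answer: 170,21 21,60 60,62 62,103

Derivation:
Round 1 (k=3): L=170 R=21
Round 2 (k=19): L=21 R=60
Round 3 (k=39): L=60 R=62
Round 4 (k=22): L=62 R=103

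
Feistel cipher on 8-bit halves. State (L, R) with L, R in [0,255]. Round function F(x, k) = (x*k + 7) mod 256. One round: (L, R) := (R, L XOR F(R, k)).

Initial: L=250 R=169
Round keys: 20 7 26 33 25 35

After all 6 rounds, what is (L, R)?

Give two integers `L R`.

Answer: 183 168

Derivation:
Round 1 (k=20): L=169 R=193
Round 2 (k=7): L=193 R=231
Round 3 (k=26): L=231 R=188
Round 4 (k=33): L=188 R=164
Round 5 (k=25): L=164 R=183
Round 6 (k=35): L=183 R=168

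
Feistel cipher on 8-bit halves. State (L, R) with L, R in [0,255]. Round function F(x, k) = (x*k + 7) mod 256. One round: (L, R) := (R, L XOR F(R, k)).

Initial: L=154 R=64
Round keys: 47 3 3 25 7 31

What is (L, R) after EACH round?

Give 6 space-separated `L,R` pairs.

Answer: 64,93 93,94 94,124 124,125 125,14 14,196

Derivation:
Round 1 (k=47): L=64 R=93
Round 2 (k=3): L=93 R=94
Round 3 (k=3): L=94 R=124
Round 4 (k=25): L=124 R=125
Round 5 (k=7): L=125 R=14
Round 6 (k=31): L=14 R=196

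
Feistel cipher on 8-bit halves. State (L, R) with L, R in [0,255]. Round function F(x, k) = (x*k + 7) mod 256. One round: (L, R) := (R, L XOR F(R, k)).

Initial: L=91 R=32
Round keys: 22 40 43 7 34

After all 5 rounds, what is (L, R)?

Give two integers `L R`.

Answer: 152 95

Derivation:
Round 1 (k=22): L=32 R=156
Round 2 (k=40): L=156 R=71
Round 3 (k=43): L=71 R=104
Round 4 (k=7): L=104 R=152
Round 5 (k=34): L=152 R=95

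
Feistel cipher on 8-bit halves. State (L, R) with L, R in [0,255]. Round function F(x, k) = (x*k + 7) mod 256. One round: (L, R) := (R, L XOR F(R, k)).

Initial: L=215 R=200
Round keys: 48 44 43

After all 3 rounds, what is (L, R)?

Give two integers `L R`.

Answer: 15 220

Derivation:
Round 1 (k=48): L=200 R=80
Round 2 (k=44): L=80 R=15
Round 3 (k=43): L=15 R=220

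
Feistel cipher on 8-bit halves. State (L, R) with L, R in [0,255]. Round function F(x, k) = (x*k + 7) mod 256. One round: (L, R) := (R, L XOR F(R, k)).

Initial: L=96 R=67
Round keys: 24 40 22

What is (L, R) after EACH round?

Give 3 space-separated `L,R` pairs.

Answer: 67,47 47,28 28,64

Derivation:
Round 1 (k=24): L=67 R=47
Round 2 (k=40): L=47 R=28
Round 3 (k=22): L=28 R=64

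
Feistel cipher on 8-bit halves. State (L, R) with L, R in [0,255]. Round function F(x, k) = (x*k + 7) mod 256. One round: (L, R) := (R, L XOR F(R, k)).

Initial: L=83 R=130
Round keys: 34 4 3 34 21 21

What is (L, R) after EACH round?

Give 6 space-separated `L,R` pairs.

Round 1 (k=34): L=130 R=24
Round 2 (k=4): L=24 R=229
Round 3 (k=3): L=229 R=174
Round 4 (k=34): L=174 R=198
Round 5 (k=21): L=198 R=235
Round 6 (k=21): L=235 R=136

Answer: 130,24 24,229 229,174 174,198 198,235 235,136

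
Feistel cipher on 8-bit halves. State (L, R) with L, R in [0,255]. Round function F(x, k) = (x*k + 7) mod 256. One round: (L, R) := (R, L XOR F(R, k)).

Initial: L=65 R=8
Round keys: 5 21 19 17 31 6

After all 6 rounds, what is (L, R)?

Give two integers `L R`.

Answer: 181 207

Derivation:
Round 1 (k=5): L=8 R=110
Round 2 (k=21): L=110 R=5
Round 3 (k=19): L=5 R=8
Round 4 (k=17): L=8 R=138
Round 5 (k=31): L=138 R=181
Round 6 (k=6): L=181 R=207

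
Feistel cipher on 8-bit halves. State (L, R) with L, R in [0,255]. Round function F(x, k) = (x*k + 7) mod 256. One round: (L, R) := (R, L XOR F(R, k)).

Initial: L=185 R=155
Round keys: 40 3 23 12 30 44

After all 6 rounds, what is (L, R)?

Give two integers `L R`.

Answer: 230 230

Derivation:
Round 1 (k=40): L=155 R=134
Round 2 (k=3): L=134 R=2
Round 3 (k=23): L=2 R=179
Round 4 (k=12): L=179 R=105
Round 5 (k=30): L=105 R=230
Round 6 (k=44): L=230 R=230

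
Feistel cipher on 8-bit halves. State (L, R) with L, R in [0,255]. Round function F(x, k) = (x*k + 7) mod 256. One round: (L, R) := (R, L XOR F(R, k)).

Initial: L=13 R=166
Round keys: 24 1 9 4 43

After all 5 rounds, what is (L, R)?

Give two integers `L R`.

Answer: 112 11

Derivation:
Round 1 (k=24): L=166 R=154
Round 2 (k=1): L=154 R=7
Round 3 (k=9): L=7 R=220
Round 4 (k=4): L=220 R=112
Round 5 (k=43): L=112 R=11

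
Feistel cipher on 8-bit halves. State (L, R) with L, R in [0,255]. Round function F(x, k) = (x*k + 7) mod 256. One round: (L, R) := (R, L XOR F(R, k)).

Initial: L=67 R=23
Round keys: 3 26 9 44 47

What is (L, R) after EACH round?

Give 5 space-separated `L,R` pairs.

Answer: 23,15 15,154 154,126 126,53 53,188

Derivation:
Round 1 (k=3): L=23 R=15
Round 2 (k=26): L=15 R=154
Round 3 (k=9): L=154 R=126
Round 4 (k=44): L=126 R=53
Round 5 (k=47): L=53 R=188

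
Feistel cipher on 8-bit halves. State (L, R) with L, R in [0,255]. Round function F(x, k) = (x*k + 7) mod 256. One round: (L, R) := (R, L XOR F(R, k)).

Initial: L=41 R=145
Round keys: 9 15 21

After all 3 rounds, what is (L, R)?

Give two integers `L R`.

Round 1 (k=9): L=145 R=9
Round 2 (k=15): L=9 R=31
Round 3 (k=21): L=31 R=155

Answer: 31 155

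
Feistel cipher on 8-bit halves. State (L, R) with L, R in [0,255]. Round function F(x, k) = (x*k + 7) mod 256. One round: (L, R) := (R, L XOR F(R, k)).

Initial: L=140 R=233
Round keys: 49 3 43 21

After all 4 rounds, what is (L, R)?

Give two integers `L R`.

Answer: 81 206

Derivation:
Round 1 (k=49): L=233 R=44
Round 2 (k=3): L=44 R=98
Round 3 (k=43): L=98 R=81
Round 4 (k=21): L=81 R=206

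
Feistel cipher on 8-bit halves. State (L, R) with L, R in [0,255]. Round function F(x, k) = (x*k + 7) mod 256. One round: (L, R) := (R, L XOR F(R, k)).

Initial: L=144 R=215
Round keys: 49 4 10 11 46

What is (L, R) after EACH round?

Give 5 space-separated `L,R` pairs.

Answer: 215,190 190,40 40,41 41,226 226,138

Derivation:
Round 1 (k=49): L=215 R=190
Round 2 (k=4): L=190 R=40
Round 3 (k=10): L=40 R=41
Round 4 (k=11): L=41 R=226
Round 5 (k=46): L=226 R=138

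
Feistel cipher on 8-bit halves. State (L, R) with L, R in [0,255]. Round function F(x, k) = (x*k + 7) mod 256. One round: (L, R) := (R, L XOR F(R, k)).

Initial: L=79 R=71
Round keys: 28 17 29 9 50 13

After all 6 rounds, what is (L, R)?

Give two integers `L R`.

Round 1 (k=28): L=71 R=132
Round 2 (k=17): L=132 R=140
Round 3 (k=29): L=140 R=103
Round 4 (k=9): L=103 R=42
Round 5 (k=50): L=42 R=92
Round 6 (k=13): L=92 R=153

Answer: 92 153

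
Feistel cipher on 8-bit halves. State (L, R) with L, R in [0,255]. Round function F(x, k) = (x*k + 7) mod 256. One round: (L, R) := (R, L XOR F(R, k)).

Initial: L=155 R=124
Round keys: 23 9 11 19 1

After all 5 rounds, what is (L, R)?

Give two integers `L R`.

Answer: 156 83

Derivation:
Round 1 (k=23): L=124 R=176
Round 2 (k=9): L=176 R=75
Round 3 (k=11): L=75 R=240
Round 4 (k=19): L=240 R=156
Round 5 (k=1): L=156 R=83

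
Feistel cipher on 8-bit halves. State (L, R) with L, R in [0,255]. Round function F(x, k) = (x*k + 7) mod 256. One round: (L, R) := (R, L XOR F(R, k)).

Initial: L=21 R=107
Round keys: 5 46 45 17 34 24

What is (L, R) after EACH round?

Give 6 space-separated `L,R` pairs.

Round 1 (k=5): L=107 R=11
Round 2 (k=46): L=11 R=106
Round 3 (k=45): L=106 R=162
Round 4 (k=17): L=162 R=163
Round 5 (k=34): L=163 R=15
Round 6 (k=24): L=15 R=204

Answer: 107,11 11,106 106,162 162,163 163,15 15,204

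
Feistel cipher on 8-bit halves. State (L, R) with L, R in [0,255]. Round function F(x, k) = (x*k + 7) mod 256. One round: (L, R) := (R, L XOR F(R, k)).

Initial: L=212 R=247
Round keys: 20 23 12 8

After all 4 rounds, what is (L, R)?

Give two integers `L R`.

Round 1 (k=20): L=247 R=135
Round 2 (k=23): L=135 R=223
Round 3 (k=12): L=223 R=252
Round 4 (k=8): L=252 R=56

Answer: 252 56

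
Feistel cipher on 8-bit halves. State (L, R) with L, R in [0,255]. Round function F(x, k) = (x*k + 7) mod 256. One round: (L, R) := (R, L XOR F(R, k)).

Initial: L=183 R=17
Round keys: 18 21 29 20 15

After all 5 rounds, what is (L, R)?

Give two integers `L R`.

Round 1 (k=18): L=17 R=142
Round 2 (k=21): L=142 R=188
Round 3 (k=29): L=188 R=221
Round 4 (k=20): L=221 R=247
Round 5 (k=15): L=247 R=93

Answer: 247 93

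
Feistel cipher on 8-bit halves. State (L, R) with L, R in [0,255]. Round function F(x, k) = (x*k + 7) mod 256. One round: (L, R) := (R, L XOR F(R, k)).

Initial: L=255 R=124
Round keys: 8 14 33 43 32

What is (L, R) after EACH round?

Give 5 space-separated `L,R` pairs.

Round 1 (k=8): L=124 R=24
Round 2 (k=14): L=24 R=43
Round 3 (k=33): L=43 R=138
Round 4 (k=43): L=138 R=30
Round 5 (k=32): L=30 R=77

Answer: 124,24 24,43 43,138 138,30 30,77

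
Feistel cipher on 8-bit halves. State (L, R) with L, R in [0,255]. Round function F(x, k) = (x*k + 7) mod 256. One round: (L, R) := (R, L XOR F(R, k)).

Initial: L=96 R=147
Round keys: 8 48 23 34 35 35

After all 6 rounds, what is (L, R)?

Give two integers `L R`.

Answer: 4 232

Derivation:
Round 1 (k=8): L=147 R=255
Round 2 (k=48): L=255 R=68
Round 3 (k=23): L=68 R=220
Round 4 (k=34): L=220 R=123
Round 5 (k=35): L=123 R=4
Round 6 (k=35): L=4 R=232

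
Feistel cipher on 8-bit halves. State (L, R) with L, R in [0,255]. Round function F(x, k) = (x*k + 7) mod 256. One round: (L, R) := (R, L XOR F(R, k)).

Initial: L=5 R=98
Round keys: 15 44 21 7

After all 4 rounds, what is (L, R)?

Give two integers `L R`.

Answer: 144 146

Derivation:
Round 1 (k=15): L=98 R=192
Round 2 (k=44): L=192 R=101
Round 3 (k=21): L=101 R=144
Round 4 (k=7): L=144 R=146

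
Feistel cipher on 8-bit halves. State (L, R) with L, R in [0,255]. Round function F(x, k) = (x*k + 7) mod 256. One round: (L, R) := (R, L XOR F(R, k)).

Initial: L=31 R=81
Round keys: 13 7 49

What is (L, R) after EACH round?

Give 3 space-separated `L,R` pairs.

Answer: 81,59 59,245 245,215

Derivation:
Round 1 (k=13): L=81 R=59
Round 2 (k=7): L=59 R=245
Round 3 (k=49): L=245 R=215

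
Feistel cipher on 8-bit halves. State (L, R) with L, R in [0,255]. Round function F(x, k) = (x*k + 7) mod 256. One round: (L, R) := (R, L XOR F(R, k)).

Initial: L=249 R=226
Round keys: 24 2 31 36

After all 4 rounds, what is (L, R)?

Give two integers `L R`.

Round 1 (k=24): L=226 R=206
Round 2 (k=2): L=206 R=65
Round 3 (k=31): L=65 R=40
Round 4 (k=36): L=40 R=230

Answer: 40 230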